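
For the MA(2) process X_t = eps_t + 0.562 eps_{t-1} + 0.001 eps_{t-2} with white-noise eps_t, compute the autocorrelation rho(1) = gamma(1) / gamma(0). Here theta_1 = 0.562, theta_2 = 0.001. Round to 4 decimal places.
\rho(1) = 0.4275

For an MA(q) process with theta_0 = 1, the autocovariance is
  gamma(k) = sigma^2 * sum_{i=0..q-k} theta_i * theta_{i+k},
and rho(k) = gamma(k) / gamma(0). Sigma^2 cancels.
  numerator   = (1)*(0.562) + (0.562)*(0.001) = 0.562562.
  denominator = (1)^2 + (0.562)^2 + (0.001)^2 = 1.315845.
  rho(1) = 0.562562 / 1.315845 = 0.4275.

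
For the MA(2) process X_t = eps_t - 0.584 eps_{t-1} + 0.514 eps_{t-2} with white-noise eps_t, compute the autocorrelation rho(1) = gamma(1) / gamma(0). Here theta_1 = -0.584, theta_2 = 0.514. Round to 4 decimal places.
\rho(1) = -0.5508

For an MA(q) process with theta_0 = 1, the autocovariance is
  gamma(k) = sigma^2 * sum_{i=0..q-k} theta_i * theta_{i+k},
and rho(k) = gamma(k) / gamma(0). Sigma^2 cancels.
  numerator   = (1)*(-0.584) + (-0.584)*(0.514) = -0.884176.
  denominator = (1)^2 + (-0.584)^2 + (0.514)^2 = 1.605252.
  rho(1) = -0.884176 / 1.605252 = -0.5508.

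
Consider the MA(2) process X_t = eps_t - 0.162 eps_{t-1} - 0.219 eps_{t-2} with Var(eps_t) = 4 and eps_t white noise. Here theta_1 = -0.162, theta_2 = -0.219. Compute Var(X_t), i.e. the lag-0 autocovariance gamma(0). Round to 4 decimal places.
\gamma(0) = 4.2968

For an MA(q) process X_t = eps_t + sum_i theta_i eps_{t-i} with
Var(eps_t) = sigma^2, the variance is
  gamma(0) = sigma^2 * (1 + sum_i theta_i^2).
  sum_i theta_i^2 = (-0.162)^2 + (-0.219)^2 = 0.026244 + 0.047961 = 0.074205.
  gamma(0) = 4 * (1 + 0.074205) = 4 * 1.074205 = 4.29682, which rounds to 4.2968.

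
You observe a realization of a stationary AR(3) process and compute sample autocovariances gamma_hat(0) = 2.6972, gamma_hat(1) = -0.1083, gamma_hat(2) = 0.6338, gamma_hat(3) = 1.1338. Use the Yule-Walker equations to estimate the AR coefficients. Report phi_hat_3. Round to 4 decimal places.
\hat\phi_{3} = 0.4630

The Yule-Walker equations for an AR(p) process read, in matrix form,
  Gamma_p phi = r_p,   with   (Gamma_p)_{ij} = gamma(|i - j|),
                       (r_p)_i = gamma(i),   i,j = 1..p.
Substitute the sample gammas (Toeplitz matrix and right-hand side of size 3):
  Gamma_p = [[2.6972, -0.1083, 0.6338], [-0.1083, 2.6972, -0.1083], [0.6338, -0.1083, 2.6972]]
  r_p     = [-0.1083, 0.6338, 1.1338]
Written out (R1..R3):
  (R1) 2.6972 phi_1 - 0.1083 phi_2 + 0.6338 phi_3 = -0.1083
  (R2) -0.1083 phi_1 + 2.6972 phi_2 - 0.1083 phi_3 = 0.6338
  (R3) 0.6338 phi_1 - 0.1083 phi_2 + 2.6972 phi_3 = 1.1338
Gaussian elimination:
  R2 <- R2 - (-0.1083/2.6972) R1 = R2 - (-0.040153) R1:  2.692851 phi_2 - 0.082851 phi_3 = 0.629451
  R3 <- R3 - (0.6338/2.6972) R1 = R3 - (0.234984) R1:  -0.082851 phi_2 + 2.548267 phi_3 = 1.159249
  R3 <- R3 - (-0.082851/2.692851) R2 = R3 - (-0.030767) R2:  2.545718 phi_3 = 1.178615
Back-substitution:
  phi_hat_3 = 1.178615 / 2.545718 = 0.46298
  phi_hat_2 = (0.629451 - (-0.082851)(0.46298)) / 2.692851 = 0.247994
  phi_hat_1 = (-0.1083 - (-0.1083)(0.247994) - (0.6338)(0.46298)) / 2.6972 = -0.138988
So phi_hat = [-0.1390, 0.2480, 0.4630].
Therefore phi_hat_3 = 0.4630.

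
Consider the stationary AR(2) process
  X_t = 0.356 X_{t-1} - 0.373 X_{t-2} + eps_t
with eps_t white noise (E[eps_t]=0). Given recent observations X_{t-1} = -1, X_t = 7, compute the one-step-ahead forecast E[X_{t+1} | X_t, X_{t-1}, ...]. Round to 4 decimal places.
E[X_{t+1} \mid \mathcal F_t] = 2.8650

For an AR(p) model X_t = c + sum_i phi_i X_{t-i} + eps_t, the
one-step-ahead conditional mean is
  E[X_{t+1} | X_t, ...] = c + sum_i phi_i X_{t+1-i}.
Substitute known values:
  E[X_{t+1} | ...] = (0.356) * (7) + (-0.373) * (-1)
                   = 2.8650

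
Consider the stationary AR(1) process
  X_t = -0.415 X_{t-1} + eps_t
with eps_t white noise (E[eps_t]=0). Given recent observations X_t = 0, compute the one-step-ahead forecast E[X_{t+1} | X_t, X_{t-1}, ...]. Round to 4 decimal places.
E[X_{t+1} \mid \mathcal F_t] = 0.0000

For an AR(p) model X_t = c + sum_i phi_i X_{t-i} + eps_t, the
one-step-ahead conditional mean is
  E[X_{t+1} | X_t, ...] = c + sum_i phi_i X_{t+1-i}.
Substitute known values:
  E[X_{t+1} | ...] = (-0.415) * (0)
                   = 0.0000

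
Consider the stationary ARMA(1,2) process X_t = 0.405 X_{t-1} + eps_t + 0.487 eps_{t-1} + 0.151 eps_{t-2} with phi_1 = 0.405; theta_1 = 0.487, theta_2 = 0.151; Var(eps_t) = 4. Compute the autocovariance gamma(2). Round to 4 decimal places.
\gamma(2) = 2.9952

Multiply the model equation by X_{t-k} and take expectations. With theta_0 = psi_0 = 1 and psi_j the MA(infinity) weights, this gives
  gamma(k) - sum_i phi_i gamma(k-i) = c_k,
  c_k = sigma^2 * sum_{j=k..q} theta_j psi_{j-k}   (c_k = 0 for k > q),
using gamma(-m) = gamma(m).
psi-weights needed (psi_j = theta_j + sum_i phi_i psi_{j-i}):
  psi_1 = theta_1 + phi_1 = 0.487 + (0.405) = 0.892
  psi_2 = theta_2 + phi_1 psi_1 = 0.151 + (0.405)(0.892) = 0.51226
Right-hand sides:
  c_0 = sigma^2 (1 + theta_1 psi_1 + theta_2 psi_2) = 4 * (1 + (0.487)(0.892) + (0.151)(0.51226)) = 4 * 1.511755 = 6.047021
  c_1 = sigma^2 (theta_1 + theta_2 psi_1) = 4 * (0.487 + (0.151)(0.892)) = 2.486768
  c_2 = sigma^2 theta_2 = 4 * (0.151) = 0.604
Equations for k = 0 and k = 1 (AR order 1):
  gamma(0) = phi_1 gamma(1) + c_0
  gamma(1) = phi_1 gamma(0) + c_1
Substituting the second into the first: gamma(0) (1 - phi_1^2) = c_0 + phi_1 c_1, so
  gamma(0) = (c_0 + phi_1 c_1) / (1 - phi_1^2) = (6.047021 + (0.405)(2.486768)) / (1 - (0.405)^2) = 7.054162 / 0.835975 = 8.438245.
  gamma(1) = phi_1 gamma(0) + c_1 = (0.405)(8.438245) + (2.486768) = 5.904257.
For k = 2: gamma(2) = phi_1 gamma(1) + c_2
  = (0.405)(5.904257) + (0.604) = 2.995224.
Therefore gamma(2) = 2.9952 (to 4 decimal places).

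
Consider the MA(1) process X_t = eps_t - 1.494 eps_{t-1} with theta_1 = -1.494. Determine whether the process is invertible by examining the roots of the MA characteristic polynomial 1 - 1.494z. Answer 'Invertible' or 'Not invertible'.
\text{Not invertible}

The MA(q) characteristic polynomial is P(z) = 1 - 1.494z.
Invertibility requires all roots to lie outside the unit circle, i.e. |z| > 1 for every root.
This is linear in z: 1 + (-1.494) z = 0  =>  z = -1/(-1.494) = 0.669344,  |z| = 0.669344.
Moduli of all roots: 0.6693.
All moduli strictly greater than 1? No.
Verdict: Not invertible.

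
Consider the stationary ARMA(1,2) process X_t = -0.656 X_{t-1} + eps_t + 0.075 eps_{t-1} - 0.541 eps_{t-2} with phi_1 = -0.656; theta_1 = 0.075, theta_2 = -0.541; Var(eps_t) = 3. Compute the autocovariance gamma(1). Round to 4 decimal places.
\gamma(1) = -1.5526

Multiply the model equation by X_{t-k} and take expectations. With theta_0 = psi_0 = 1 and psi_j the MA(infinity) weights, this gives
  gamma(k) - sum_i phi_i gamma(k-i) = c_k,
  c_k = sigma^2 * sum_{j=k..q} theta_j psi_{j-k}   (c_k = 0 for k > q),
using gamma(-m) = gamma(m).
psi-weights needed (psi_j = theta_j + sum_i phi_i psi_{j-i}):
  psi_1 = theta_1 + phi_1 = 0.075 + (-0.656) = -0.581
  psi_2 = theta_2 + phi_1 psi_1 = -0.541 + (-0.656)(-0.581) = -0.159864
Right-hand sides:
  c_0 = sigma^2 (1 + theta_1 psi_1 + theta_2 psi_2) = 3 * (1 + (0.075)(-0.581) + (-0.541)(-0.159864)) = 3 * 1.042911 = 3.128734
  c_1 = sigma^2 (theta_1 + theta_2 psi_1) = 3 * (0.075 + (-0.541)(-0.581)) = 1.167963
  c_2 = sigma^2 theta_2 = 3 * (-0.541) = -1.623
Equations for k = 0 and k = 1 (AR order 1):
  gamma(0) = phi_1 gamma(1) + c_0
  gamma(1) = phi_1 gamma(0) + c_1
Substituting the second into the first: gamma(0) (1 - phi_1^2) = c_0 + phi_1 c_1, so
  gamma(0) = (c_0 + phi_1 c_1) / (1 - phi_1^2) = (3.128734 + (-0.656)(1.167963)) / (1 - (-0.656)^2) = 2.362551 / 0.569664 = 4.14727.
  gamma(1) = phi_1 gamma(0) + c_1 = (-0.656)(4.14727) + (1.167963) = -1.552646.
Therefore gamma(1) = -1.5526 (to 4 decimal places).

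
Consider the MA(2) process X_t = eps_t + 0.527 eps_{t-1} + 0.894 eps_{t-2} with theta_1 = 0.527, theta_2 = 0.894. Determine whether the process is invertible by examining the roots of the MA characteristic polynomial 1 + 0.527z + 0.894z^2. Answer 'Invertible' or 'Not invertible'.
\text{Invertible}

The MA(q) characteristic polynomial is P(z) = 1 + 0.527z + 0.894z^2.
Invertibility requires all roots to lie outside the unit circle, i.e. |z| > 1 for every root.
Set 1 + (0.527) z + (0.894) z^2 = 0, i.e. a z^2 + b z + c = 0 with a = 0.894, b = 0.527, c = 1.
Discriminant D = b^2 - 4ac = (0.527)^2 - 4*(0.894)*1 = 0.277729 - (3.576) = -3.298271.
D < 0, so the roots are the complex-conjugate pair z = (-b +/- i sqrt(-D)) / (2a) = -0.2947 +/- 1.0157i.
For a conjugate pair |z|^2 = z * conj(z) = (product of roots) = c/a = 1/(0.894) = 1.118568, so |z| = sqrt(1.118568) = 1.0576 for both roots.
Moduli of all roots: 1.0576, 1.0576.
All moduli strictly greater than 1? Yes.
Verdict: Invertible.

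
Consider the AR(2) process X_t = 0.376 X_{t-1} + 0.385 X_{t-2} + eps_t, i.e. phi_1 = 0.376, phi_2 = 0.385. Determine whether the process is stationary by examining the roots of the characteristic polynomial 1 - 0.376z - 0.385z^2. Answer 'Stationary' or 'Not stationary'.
\text{Stationary}

The AR(p) characteristic polynomial is P(z) = 1 - 0.376z - 0.385z^2.
Stationarity requires all roots to lie outside the unit circle, i.e. |z| > 1 for every root.
Set 1 + (-0.376) z + (-0.385) z^2 = 0, i.e. a z^2 + b z + c = 0 with a = -0.385, b = -0.376, c = 1.
Discriminant D = b^2 - 4ac = (-0.376)^2 - 4*(-0.385)*1 = 0.141376 - (-1.54) = 1.681376.
D >= 0, so the roots are real: z = (-b +/- sqrt(D)) / (2a) = (0.376 +/- 1.296679) / (-0.77).
  z_1 = (0.376 + 1.296679) / (-0.77) = -2.1723,   |z_1| = 2.1723.
  z_2 = (0.376 - 1.296679) / (-0.77) = 1.1957,   |z_2| = 1.1957.
Moduli of all roots: 2.1723, 1.1957.
All moduli strictly greater than 1? Yes.
Verdict: Stationary.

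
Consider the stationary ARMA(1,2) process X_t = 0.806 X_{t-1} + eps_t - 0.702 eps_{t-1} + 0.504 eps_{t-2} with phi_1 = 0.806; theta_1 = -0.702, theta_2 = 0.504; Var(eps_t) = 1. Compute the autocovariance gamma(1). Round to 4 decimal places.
\gamma(1) = 0.9600

Multiply the model equation by X_{t-k} and take expectations. With theta_0 = psi_0 = 1 and psi_j the MA(infinity) weights, this gives
  gamma(k) - sum_i phi_i gamma(k-i) = c_k,
  c_k = sigma^2 * sum_{j=k..q} theta_j psi_{j-k}   (c_k = 0 for k > q),
using gamma(-m) = gamma(m).
psi-weights needed (psi_j = theta_j + sum_i phi_i psi_{j-i}):
  psi_1 = theta_1 + phi_1 = -0.702 + (0.806) = 0.104
  psi_2 = theta_2 + phi_1 psi_1 = 0.504 + (0.806)(0.104) = 0.587824
Right-hand sides:
  c_0 = sigma^2 (1 + theta_1 psi_1 + theta_2 psi_2) = 1 * (1 + (-0.702)(0.104) + (0.504)(0.587824)) = 1 * 1.223255 = 1.223255
  c_1 = sigma^2 (theta_1 + theta_2 psi_1) = 1 * (-0.702 + (0.504)(0.104)) = -0.649584
  c_2 = sigma^2 theta_2 = 1 * (0.504) = 0.504
Equations for k = 0 and k = 1 (AR order 1):
  gamma(0) = phi_1 gamma(1) + c_0
  gamma(1) = phi_1 gamma(0) + c_1
Substituting the second into the first: gamma(0) (1 - phi_1^2) = c_0 + phi_1 c_1, so
  gamma(0) = (c_0 + phi_1 c_1) / (1 - phi_1^2) = (1.223255 + (0.806)(-0.649584)) / (1 - (0.806)^2) = 0.699691 / 0.350364 = 1.997039.
  gamma(1) = phi_1 gamma(0) + c_1 = (0.806)(1.997039) + (-0.649584) = 0.960029.
Therefore gamma(1) = 0.9600 (to 4 decimal places).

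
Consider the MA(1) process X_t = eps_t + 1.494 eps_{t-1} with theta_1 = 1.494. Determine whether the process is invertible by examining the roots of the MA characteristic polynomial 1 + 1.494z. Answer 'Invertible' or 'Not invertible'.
\text{Not invertible}

The MA(q) characteristic polynomial is P(z) = 1 + 1.494z.
Invertibility requires all roots to lie outside the unit circle, i.e. |z| > 1 for every root.
This is linear in z: 1 + (1.494) z = 0  =>  z = -1/(1.494) = -0.669344,  |z| = 0.669344.
Moduli of all roots: 0.6693.
All moduli strictly greater than 1? No.
Verdict: Not invertible.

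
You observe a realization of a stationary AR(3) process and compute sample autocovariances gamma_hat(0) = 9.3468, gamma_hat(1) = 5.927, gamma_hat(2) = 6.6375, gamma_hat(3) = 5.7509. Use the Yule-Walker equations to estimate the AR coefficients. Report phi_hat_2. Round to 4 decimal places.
\hat\phi_{2} = 0.4660

The Yule-Walker equations for an AR(p) process read, in matrix form,
  Gamma_p phi = r_p,   with   (Gamma_p)_{ij} = gamma(|i - j|),
                       (r_p)_i = gamma(i),   i,j = 1..p.
Substitute the sample gammas (Toeplitz matrix and right-hand side of size 3):
  Gamma_p = [[9.3468, 5.927, 6.6375], [5.927, 9.3468, 5.927], [6.6375, 5.927, 9.3468]]
  r_p     = [5.927, 6.6375, 5.7509]
Written out (R1..R3):
  (R1) 9.3468 phi_1 + 5.927 phi_2 + 6.6375 phi_3 = 5.927
  (R2) 5.927 phi_1 + 9.3468 phi_2 + 5.927 phi_3 = 6.6375
  (R3) 6.6375 phi_1 + 5.927 phi_2 + 9.3468 phi_3 = 5.7509
Gaussian elimination:
  R2 <- R2 - (5.927/9.3468) R1 = R2 - (0.634121) R1:  5.588366 phi_2 + 1.718023 phi_3 = 2.879066
  R3 <- R3 - (6.6375/9.3468) R1 = R3 - (0.710136) R1:  1.718023 phi_2 + 4.633272 phi_3 = 1.541923
  R3 <- R3 - (1.718023/5.588366) R2 = R3 - (0.307429) R2:  4.105102 phi_3 = 0.656816
Back-substitution:
  phi_hat_3 = 0.656816 / 4.105102 = 0.16
  phi_hat_2 = (2.879066 - (1.718023)(0.16)) / 5.588366 = 0.466001
  phi_hat_1 = (5.927 - (5.927)(0.466001) - (6.6375)(0.16)) / 9.3468 = 0.224998
So phi_hat = [0.2250, 0.4660, 0.1600].
Therefore phi_hat_2 = 0.4660.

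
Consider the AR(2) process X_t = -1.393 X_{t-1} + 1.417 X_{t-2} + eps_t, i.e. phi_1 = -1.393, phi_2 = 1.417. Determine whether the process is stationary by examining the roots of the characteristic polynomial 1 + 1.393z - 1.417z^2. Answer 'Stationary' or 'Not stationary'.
\text{Not stationary}

The AR(p) characteristic polynomial is P(z) = 1 + 1.393z - 1.417z^2.
Stationarity requires all roots to lie outside the unit circle, i.e. |z| > 1 for every root.
Set 1 + (1.393) z + (-1.417) z^2 = 0, i.e. a z^2 + b z + c = 0 with a = -1.417, b = 1.393, c = 1.
Discriminant D = b^2 - 4ac = (1.393)^2 - 4*(-1.417)*1 = 1.940449 - (-5.668) = 7.608449.
D >= 0, so the roots are real: z = (-b +/- sqrt(D)) / (2a) = (-1.393 +/- 2.758342) / (-2.834).
  z_1 = (-1.393 + 2.758342) / (-2.834) = -0.4818,   |z_1| = 0.4818.
  z_2 = (-1.393 - 2.758342) / (-2.834) = 1.4648,   |z_2| = 1.4648.
Moduli of all roots: 0.4818, 1.4648.
All moduli strictly greater than 1? No.
Verdict: Not stationary.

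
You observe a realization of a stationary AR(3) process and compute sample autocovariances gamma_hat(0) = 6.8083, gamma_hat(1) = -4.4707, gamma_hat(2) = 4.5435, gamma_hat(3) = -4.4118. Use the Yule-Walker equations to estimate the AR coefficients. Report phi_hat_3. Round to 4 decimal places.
\hat\phi_{3} = -0.2530

The Yule-Walker equations for an AR(p) process read, in matrix form,
  Gamma_p phi = r_p,   with   (Gamma_p)_{ij} = gamma(|i - j|),
                       (r_p)_i = gamma(i),   i,j = 1..p.
Substitute the sample gammas (Toeplitz matrix and right-hand side of size 3):
  Gamma_p = [[6.8083, -4.4707, 4.5435], [-4.4707, 6.8083, -4.4707], [4.5435, -4.4707, 6.8083]]
  r_p     = [-4.4707, 4.5435, -4.4118]
Written out (R1..R3):
  (R1) 6.8083 phi_1 - 4.4707 phi_2 + 4.5435 phi_3 = -4.4707
  (R2) -4.4707 phi_1 + 6.8083 phi_2 - 4.4707 phi_3 = 4.5435
  (R3) 4.5435 phi_1 - 4.4707 phi_2 + 6.8083 phi_3 = -4.4118
Gaussian elimination:
  R2 <- R2 - (-4.4707/6.8083) R1 = R2 - (-0.656654) R1:  3.872595 phi_2 - 1.487191 phi_3 = 1.607795
  R3 <- R3 - (4.5435/6.8083) R1 = R3 - (0.667347) R1:  -1.487191 phi_2 + 3.776208 phi_3 = -1.428291
  R3 <- R3 - (-1.487191/3.872595) R2 = R3 - (-0.38403) R2:  3.205083 phi_3 = -0.81085
Back-substitution:
  phi_hat_3 = -0.81085 / 3.205083 = -0.252989
  phi_hat_2 = (1.607795 - (-1.487191)(-0.252989)) / 3.872595 = 0.318017
  phi_hat_1 = (-4.4707 - (-4.4707)(0.318017) - (4.5435)(-0.252989)) / 6.8083 = -0.278996
So phi_hat = [-0.2790, 0.3180, -0.2530].
Therefore phi_hat_3 = -0.2530.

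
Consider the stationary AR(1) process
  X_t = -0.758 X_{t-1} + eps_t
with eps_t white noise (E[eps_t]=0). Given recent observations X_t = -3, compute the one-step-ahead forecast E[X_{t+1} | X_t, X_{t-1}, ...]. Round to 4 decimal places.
E[X_{t+1} \mid \mathcal F_t] = 2.2740

For an AR(p) model X_t = c + sum_i phi_i X_{t-i} + eps_t, the
one-step-ahead conditional mean is
  E[X_{t+1} | X_t, ...] = c + sum_i phi_i X_{t+1-i}.
Substitute known values:
  E[X_{t+1} | ...] = (-0.758) * (-3)
                   = 2.2740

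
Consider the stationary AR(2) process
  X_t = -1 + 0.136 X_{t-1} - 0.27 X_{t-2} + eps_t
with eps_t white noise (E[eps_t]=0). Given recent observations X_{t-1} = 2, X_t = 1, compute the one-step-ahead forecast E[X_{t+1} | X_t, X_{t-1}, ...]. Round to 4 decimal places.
E[X_{t+1} \mid \mathcal F_t] = -1.4040

For an AR(p) model X_t = c + sum_i phi_i X_{t-i} + eps_t, the
one-step-ahead conditional mean is
  E[X_{t+1} | X_t, ...] = c + sum_i phi_i X_{t+1-i}.
Substitute known values:
  E[X_{t+1} | ...] = -1 + (0.136) * (1) + (-0.27) * (2)
                   = -1.4040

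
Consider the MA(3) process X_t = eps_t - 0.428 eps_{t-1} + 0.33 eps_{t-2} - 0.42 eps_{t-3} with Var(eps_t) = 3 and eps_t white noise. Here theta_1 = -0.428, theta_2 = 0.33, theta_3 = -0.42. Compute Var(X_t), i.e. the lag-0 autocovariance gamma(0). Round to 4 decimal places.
\gamma(0) = 4.4055

For an MA(q) process X_t = eps_t + sum_i theta_i eps_{t-i} with
Var(eps_t) = sigma^2, the variance is
  gamma(0) = sigma^2 * (1 + sum_i theta_i^2).
  sum_i theta_i^2 = (-0.428)^2 + (0.33)^2 + (-0.42)^2 = 0.183184 + 0.1089 + 0.1764 = 0.468484.
  gamma(0) = 3 * (1 + 0.468484) = 3 * 1.468484 = 4.405452, which rounds to 4.4055.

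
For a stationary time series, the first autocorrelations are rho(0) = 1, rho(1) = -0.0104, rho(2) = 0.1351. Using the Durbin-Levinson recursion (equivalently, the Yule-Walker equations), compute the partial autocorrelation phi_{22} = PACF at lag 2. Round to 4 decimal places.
\phi_{22} = 0.1350

The PACF at lag k is phi_{kk}, the last component of the solution
to the Yule-Walker system G_k phi = r_k where
  (G_k)_{ij} = rho(|i - j|), (r_k)_i = rho(i), i,j = 1..k.
Equivalently, Durbin-Levinson gives phi_{kk} iteratively:
  phi_{11} = rho(1)
  phi_{kk} = [rho(k) - sum_{j=1..k-1} phi_{k-1,j} rho(k-j)]
            / [1 - sum_{j=1..k-1} phi_{k-1,j} rho(j)],
  phi_{k,j} = phi_{k-1,j} - phi_{kk} phi_{k-1,k-j},  j = 1..k-1.
Step k = 1:
  phi_11 = rho(1) = -0.0104.
Step k = 2:
  phi_22 = [rho(2) - phi_11 rho(1)] / [1 - phi_11 rho(1)] = [0.1351 - (-0.0104)(-0.0104)] / [1 - (-0.0104)(-0.0104)]
         = 0.13499184 / 0.99989184 = 0.135.
Therefore phi_{22} = 0.1350.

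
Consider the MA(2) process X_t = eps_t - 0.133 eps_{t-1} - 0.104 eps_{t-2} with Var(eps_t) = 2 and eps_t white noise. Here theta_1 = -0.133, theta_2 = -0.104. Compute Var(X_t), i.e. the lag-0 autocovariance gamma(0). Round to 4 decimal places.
\gamma(0) = 2.0570

For an MA(q) process X_t = eps_t + sum_i theta_i eps_{t-i} with
Var(eps_t) = sigma^2, the variance is
  gamma(0) = sigma^2 * (1 + sum_i theta_i^2).
  sum_i theta_i^2 = (-0.133)^2 + (-0.104)^2 = 0.017689 + 0.010816 = 0.028505.
  gamma(0) = 2 * (1 + 0.028505) = 2 * 1.028505 = 2.05701, which rounds to 2.0570.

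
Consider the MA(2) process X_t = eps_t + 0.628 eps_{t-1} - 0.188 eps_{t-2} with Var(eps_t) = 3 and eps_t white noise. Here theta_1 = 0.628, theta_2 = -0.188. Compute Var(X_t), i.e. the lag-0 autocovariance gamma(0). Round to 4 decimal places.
\gamma(0) = 4.2892

For an MA(q) process X_t = eps_t + sum_i theta_i eps_{t-i} with
Var(eps_t) = sigma^2, the variance is
  gamma(0) = sigma^2 * (1 + sum_i theta_i^2).
  sum_i theta_i^2 = (0.628)^2 + (-0.188)^2 = 0.394384 + 0.035344 = 0.429728.
  gamma(0) = 3 * (1 + 0.429728) = 3 * 1.429728 = 4.289184, which rounds to 4.2892.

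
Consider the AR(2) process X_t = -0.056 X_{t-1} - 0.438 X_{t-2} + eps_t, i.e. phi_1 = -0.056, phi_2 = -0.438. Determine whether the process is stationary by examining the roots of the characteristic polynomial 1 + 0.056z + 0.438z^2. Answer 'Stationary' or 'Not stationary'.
\text{Stationary}

The AR(p) characteristic polynomial is P(z) = 1 + 0.056z + 0.438z^2.
Stationarity requires all roots to lie outside the unit circle, i.e. |z| > 1 for every root.
Set 1 + (0.056) z + (0.438) z^2 = 0, i.e. a z^2 + b z + c = 0 with a = 0.438, b = 0.056, c = 1.
Discriminant D = b^2 - 4ac = (0.056)^2 - 4*(0.438)*1 = 0.003136 - (1.752) = -1.748864.
D < 0, so the roots are the complex-conjugate pair z = (-b +/- i sqrt(-D)) / (2a) = -0.0639 +/- 1.5096i.
For a conjugate pair |z|^2 = z * conj(z) = (product of roots) = c/a = 1/(0.438) = 2.283105, so |z| = sqrt(2.283105) = 1.511 for both roots.
Moduli of all roots: 1.5110, 1.5110.
All moduli strictly greater than 1? Yes.
Verdict: Stationary.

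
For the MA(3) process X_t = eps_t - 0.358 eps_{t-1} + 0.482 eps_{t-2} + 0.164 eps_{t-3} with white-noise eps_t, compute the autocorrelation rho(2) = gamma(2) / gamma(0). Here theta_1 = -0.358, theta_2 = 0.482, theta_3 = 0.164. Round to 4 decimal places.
\rho(2) = 0.3051

For an MA(q) process with theta_0 = 1, the autocovariance is
  gamma(k) = sigma^2 * sum_{i=0..q-k} theta_i * theta_{i+k},
and rho(k) = gamma(k) / gamma(0). Sigma^2 cancels.
  numerator   = (1)*(0.482) + (-0.358)*(0.164) = 0.423288.
  denominator = (1)^2 + (-0.358)^2 + (0.482)^2 + (0.164)^2 = 1.387384.
  rho(2) = 0.423288 / 1.387384 = 0.3051.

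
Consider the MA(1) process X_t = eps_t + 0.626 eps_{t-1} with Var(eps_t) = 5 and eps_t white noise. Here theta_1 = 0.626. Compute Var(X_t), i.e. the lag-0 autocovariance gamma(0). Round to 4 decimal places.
\gamma(0) = 6.9594

For an MA(q) process X_t = eps_t + sum_i theta_i eps_{t-i} with
Var(eps_t) = sigma^2, the variance is
  gamma(0) = sigma^2 * (1 + sum_i theta_i^2).
  sum_i theta_i^2 = (0.626)^2 = 0.391876.
  gamma(0) = 5 * (1 + 0.391876) = 5 * 1.391876 = 6.95938, which rounds to 6.9594.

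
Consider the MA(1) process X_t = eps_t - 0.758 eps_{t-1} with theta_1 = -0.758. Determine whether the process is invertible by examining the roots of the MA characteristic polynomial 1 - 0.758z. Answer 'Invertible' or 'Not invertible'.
\text{Invertible}

The MA(q) characteristic polynomial is P(z) = 1 - 0.758z.
Invertibility requires all roots to lie outside the unit circle, i.e. |z| > 1 for every root.
This is linear in z: 1 + (-0.758) z = 0  =>  z = -1/(-0.758) = 1.319261,  |z| = 1.319261.
Moduli of all roots: 1.3193.
All moduli strictly greater than 1? Yes.
Verdict: Invertible.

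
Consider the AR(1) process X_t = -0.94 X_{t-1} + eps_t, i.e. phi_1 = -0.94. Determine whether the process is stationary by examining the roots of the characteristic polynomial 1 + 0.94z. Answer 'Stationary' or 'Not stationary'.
\text{Stationary}

The AR(p) characteristic polynomial is P(z) = 1 + 0.94z.
Stationarity requires all roots to lie outside the unit circle, i.e. |z| > 1 for every root.
This is linear in z: 1 + (0.94) z = 0  =>  z = -1/(0.94) = -1.06383,  |z| = 1.06383.
Moduli of all roots: 1.0638.
All moduli strictly greater than 1? Yes.
Verdict: Stationary.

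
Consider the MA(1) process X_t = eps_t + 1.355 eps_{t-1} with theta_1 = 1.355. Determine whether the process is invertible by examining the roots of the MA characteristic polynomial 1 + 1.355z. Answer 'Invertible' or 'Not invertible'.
\text{Not invertible}

The MA(q) characteristic polynomial is P(z) = 1 + 1.355z.
Invertibility requires all roots to lie outside the unit circle, i.e. |z| > 1 for every root.
This is linear in z: 1 + (1.355) z = 0  =>  z = -1/(1.355) = -0.738007,  |z| = 0.738007.
Moduli of all roots: 0.7380.
All moduli strictly greater than 1? No.
Verdict: Not invertible.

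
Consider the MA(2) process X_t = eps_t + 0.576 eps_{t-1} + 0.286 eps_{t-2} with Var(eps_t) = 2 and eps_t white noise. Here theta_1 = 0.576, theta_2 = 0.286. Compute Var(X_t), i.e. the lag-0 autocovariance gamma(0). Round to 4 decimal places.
\gamma(0) = 2.8271

For an MA(q) process X_t = eps_t + sum_i theta_i eps_{t-i} with
Var(eps_t) = sigma^2, the variance is
  gamma(0) = sigma^2 * (1 + sum_i theta_i^2).
  sum_i theta_i^2 = (0.576)^2 + (0.286)^2 = 0.331776 + 0.081796 = 0.413572.
  gamma(0) = 2 * (1 + 0.413572) = 2 * 1.413572 = 2.827144, which rounds to 2.8271.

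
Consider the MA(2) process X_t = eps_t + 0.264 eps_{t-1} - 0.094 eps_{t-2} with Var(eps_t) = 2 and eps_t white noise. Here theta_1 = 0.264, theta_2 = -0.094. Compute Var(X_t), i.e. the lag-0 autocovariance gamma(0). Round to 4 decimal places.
\gamma(0) = 2.1571

For an MA(q) process X_t = eps_t + sum_i theta_i eps_{t-i} with
Var(eps_t) = sigma^2, the variance is
  gamma(0) = sigma^2 * (1 + sum_i theta_i^2).
  sum_i theta_i^2 = (0.264)^2 + (-0.094)^2 = 0.069696 + 0.008836 = 0.078532.
  gamma(0) = 2 * (1 + 0.078532) = 2 * 1.078532 = 2.157064, which rounds to 2.1571.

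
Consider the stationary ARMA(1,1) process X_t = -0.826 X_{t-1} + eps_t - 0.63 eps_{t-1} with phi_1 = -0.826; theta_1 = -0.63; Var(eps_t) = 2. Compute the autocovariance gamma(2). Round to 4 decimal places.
\gamma(2) = 11.5100

Multiply the model equation by X_{t-k} and take expectations. With theta_0 = psi_0 = 1 and psi_j the MA(infinity) weights, this gives
  gamma(k) - sum_i phi_i gamma(k-i) = c_k,
  c_k = sigma^2 * sum_{j=k..q} theta_j psi_{j-k}   (c_k = 0 for k > q),
using gamma(-m) = gamma(m).
psi-weights needed (psi_j = theta_j + sum_i phi_i psi_{j-i}):
  psi_1 = theta_1 + phi_1 = -0.63 + (-0.826) = -1.456
Right-hand sides:
  c_0 = sigma^2 (1 + theta_1 psi_1) = 2 * (1 + (-0.63)(-1.456)) = 2 * 1.91728 = 3.83456
  c_1 = sigma^2 theta_1 = 2 * (-0.63) = -1.26
  c_2 = 0
Equations for k = 0 and k = 1 (AR order 1):
  gamma(0) = phi_1 gamma(1) + c_0
  gamma(1) = phi_1 gamma(0) + c_1
Substituting the second into the first: gamma(0) (1 - phi_1^2) = c_0 + phi_1 c_1, so
  gamma(0) = (c_0 + phi_1 c_1) / (1 - phi_1^2) = (3.83456 + (-0.826)(-1.26)) / (1 - (-0.826)^2) = 4.87532 / 0.317724 = 15.344513.
  gamma(1) = phi_1 gamma(0) + c_1 = (-0.826)(15.344513) + (-1.26) = -13.934568.
For k = 2 (> q): gamma(2) = phi_1 gamma(1) = (-0.826)(-13.934568) = 11.509953.
Therefore gamma(2) = 11.5100 (to 4 decimal places).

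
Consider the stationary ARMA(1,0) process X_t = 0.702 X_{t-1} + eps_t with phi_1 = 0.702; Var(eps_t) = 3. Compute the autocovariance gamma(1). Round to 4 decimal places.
\gamma(1) = 4.1522

Multiply the model equation by X_{t-k} and take expectations. With theta_0 = psi_0 = 1 and psi_j the MA(infinity) weights, this gives
  gamma(k) - sum_i phi_i gamma(k-i) = c_k,
  c_k = sigma^2 * sum_{j=k..q} theta_j psi_{j-k}   (c_k = 0 for k > q),
using gamma(-m) = gamma(m).
Pure AR (q = 0): c_0 = sigma^2 = 3, c_k = 0 for k >= 1.
Equations for k = 0 and k = 1 (AR order 1):
  gamma(0) = phi_1 gamma(1) + c_0
  gamma(1) = phi_1 gamma(0) + c_1
Substituting the second into the first: gamma(0) (1 - phi_1^2) = c_0 + phi_1 c_1, so
  gamma(0) = c_0 / (1 - phi_1^2) = 3 / (1 - (0.702)^2) = 3 / 0.507196 = 5.914873.
  gamma(1) = phi_1 gamma(0) = (0.702)(5.914873) = 4.152241.
Therefore gamma(1) = 4.1522 (to 4 decimal places).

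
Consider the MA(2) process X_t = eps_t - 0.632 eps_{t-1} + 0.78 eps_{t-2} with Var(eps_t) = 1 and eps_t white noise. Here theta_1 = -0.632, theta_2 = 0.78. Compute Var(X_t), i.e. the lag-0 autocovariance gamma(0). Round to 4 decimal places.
\gamma(0) = 2.0078

For an MA(q) process X_t = eps_t + sum_i theta_i eps_{t-i} with
Var(eps_t) = sigma^2, the variance is
  gamma(0) = sigma^2 * (1 + sum_i theta_i^2).
  sum_i theta_i^2 = (-0.632)^2 + (0.78)^2 = 0.399424 + 0.6084 = 1.007824.
  gamma(0) = 1 * (1 + 1.007824) = 1 * 2.007824 = 2.007824, which rounds to 2.0078.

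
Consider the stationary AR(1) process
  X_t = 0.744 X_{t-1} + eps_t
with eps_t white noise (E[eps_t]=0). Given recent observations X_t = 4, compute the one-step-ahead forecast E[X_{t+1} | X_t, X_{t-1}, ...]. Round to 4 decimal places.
E[X_{t+1} \mid \mathcal F_t] = 2.9760

For an AR(p) model X_t = c + sum_i phi_i X_{t-i} + eps_t, the
one-step-ahead conditional mean is
  E[X_{t+1} | X_t, ...] = c + sum_i phi_i X_{t+1-i}.
Substitute known values:
  E[X_{t+1} | ...] = (0.744) * (4)
                   = 2.9760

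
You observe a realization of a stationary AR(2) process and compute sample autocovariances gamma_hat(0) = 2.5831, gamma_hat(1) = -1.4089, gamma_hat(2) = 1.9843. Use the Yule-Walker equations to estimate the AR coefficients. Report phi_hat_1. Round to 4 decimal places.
\hat\phi_{1} = -0.1800

The Yule-Walker equations for an AR(p) process read, in matrix form,
  Gamma_p phi = r_p,   with   (Gamma_p)_{ij} = gamma(|i - j|),
                       (r_p)_i = gamma(i),   i,j = 1..p.
Substitute the sample gammas (Toeplitz matrix and right-hand side of size 2):
  Gamma_p = [[2.5831, -1.4089], [-1.4089, 2.5831]]
  r_p     = [-1.4089, 1.9843]
Written out:
  2.5831 phi_1 - 1.4089 phi_2 = -1.4089
  -1.4089 phi_1 + 2.5831 phi_2 = 1.9843
Solve by Cramer's rule:
  det = gamma(0)^2 - gamma(1)^2 = (2.5831)^2 - (-1.4089)^2 = 6.67240561 - 1.98499921 = 4.6874064
  phi_hat_1 = [gamma(1) gamma(0) - gamma(1) gamma(2)] / det = [(-1.4089)(2.5831) - (-1.4089)(1.9843)] / 4.6874064 = -0.84364932 / 4.6874064 = -0.18
  phi_hat_2 = [gamma(0) gamma(2) - gamma(1)^2] / det = [(2.5831)(1.9843) - (-1.4089)^2] / 4.6874064 = 3.14064612 / 4.6874064 = 0.67
So phi_hat = [-0.1800, 0.6700].
Therefore phi_hat_1 = -0.1800.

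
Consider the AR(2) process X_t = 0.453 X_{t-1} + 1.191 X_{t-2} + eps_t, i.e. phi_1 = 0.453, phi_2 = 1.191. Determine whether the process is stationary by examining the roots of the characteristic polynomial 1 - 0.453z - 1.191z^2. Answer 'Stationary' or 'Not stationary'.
\text{Not stationary}

The AR(p) characteristic polynomial is P(z) = 1 - 0.453z - 1.191z^2.
Stationarity requires all roots to lie outside the unit circle, i.e. |z| > 1 for every root.
Set 1 + (-0.453) z + (-1.191) z^2 = 0, i.e. a z^2 + b z + c = 0 with a = -1.191, b = -0.453, c = 1.
Discriminant D = b^2 - 4ac = (-0.453)^2 - 4*(-1.191)*1 = 0.205209 - (-4.764) = 4.969209.
D >= 0, so the roots are real: z = (-b +/- sqrt(D)) / (2a) = (0.453 +/- 2.229172) / (-2.382).
  z_1 = (0.453 + 2.229172) / (-2.382) = -1.126,   |z_1| = 1.126.
  z_2 = (0.453 - 2.229172) / (-2.382) = 0.7457,   |z_2| = 0.7457.
Moduli of all roots: 1.1260, 0.7457.
All moduli strictly greater than 1? No.
Verdict: Not stationary.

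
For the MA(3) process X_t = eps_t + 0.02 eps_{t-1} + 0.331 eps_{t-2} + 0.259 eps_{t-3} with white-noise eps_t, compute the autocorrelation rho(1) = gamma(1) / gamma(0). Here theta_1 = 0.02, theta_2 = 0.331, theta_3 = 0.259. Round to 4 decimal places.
\rho(1) = 0.0955

For an MA(q) process with theta_0 = 1, the autocovariance is
  gamma(k) = sigma^2 * sum_{i=0..q-k} theta_i * theta_{i+k},
and rho(k) = gamma(k) / gamma(0). Sigma^2 cancels.
  numerator   = (1)*(0.02) + (0.02)*(0.331) + (0.331)*(0.259) = 0.112349.
  denominator = (1)^2 + (0.02)^2 + (0.331)^2 + (0.259)^2 = 1.177042.
  rho(1) = 0.112349 / 1.177042 = 0.0955.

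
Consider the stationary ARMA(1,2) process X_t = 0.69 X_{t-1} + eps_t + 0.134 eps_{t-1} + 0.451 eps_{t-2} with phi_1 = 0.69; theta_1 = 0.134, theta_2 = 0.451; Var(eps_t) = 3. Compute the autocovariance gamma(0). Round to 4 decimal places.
\gamma(0) = 10.9894

Multiply the model equation by X_{t-k} and take expectations. With theta_0 = psi_0 = 1 and psi_j the MA(infinity) weights, this gives
  gamma(k) - sum_i phi_i gamma(k-i) = c_k,
  c_k = sigma^2 * sum_{j=k..q} theta_j psi_{j-k}   (c_k = 0 for k > q),
using gamma(-m) = gamma(m).
psi-weights needed (psi_j = theta_j + sum_i phi_i psi_{j-i}):
  psi_1 = theta_1 + phi_1 = 0.134 + (0.69) = 0.824
  psi_2 = theta_2 + phi_1 psi_1 = 0.451 + (0.69)(0.824) = 1.01956
Right-hand sides:
  c_0 = sigma^2 (1 + theta_1 psi_1 + theta_2 psi_2) = 3 * (1 + (0.134)(0.824) + (0.451)(1.01956)) = 3 * 1.570238 = 4.710713
  c_1 = sigma^2 (theta_1 + theta_2 psi_1) = 3 * (0.134 + (0.451)(0.824)) = 1.516872
  c_2 = sigma^2 theta_2 = 3 * (0.451) = 1.353
Equations for k = 0 and k = 1 (AR order 1):
  gamma(0) = phi_1 gamma(1) + c_0
  gamma(1) = phi_1 gamma(0) + c_1
Substituting the second into the first: gamma(0) (1 - phi_1^2) = c_0 + phi_1 c_1, so
  gamma(0) = (c_0 + phi_1 c_1) / (1 - phi_1^2) = (4.710713 + (0.69)(1.516872)) / (1 - (0.69)^2) = 5.757354 / 0.5239 = 10.989415.
Therefore gamma(0) = 10.9894 (to 4 decimal places).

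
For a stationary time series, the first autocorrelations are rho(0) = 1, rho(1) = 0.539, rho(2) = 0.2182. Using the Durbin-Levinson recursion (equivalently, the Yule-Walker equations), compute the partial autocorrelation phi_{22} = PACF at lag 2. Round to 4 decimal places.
\phi_{22} = -0.1019

The PACF at lag k is phi_{kk}, the last component of the solution
to the Yule-Walker system G_k phi = r_k where
  (G_k)_{ij} = rho(|i - j|), (r_k)_i = rho(i), i,j = 1..k.
Equivalently, Durbin-Levinson gives phi_{kk} iteratively:
  phi_{11} = rho(1)
  phi_{kk} = [rho(k) - sum_{j=1..k-1} phi_{k-1,j} rho(k-j)]
            / [1 - sum_{j=1..k-1} phi_{k-1,j} rho(j)],
  phi_{k,j} = phi_{k-1,j} - phi_{kk} phi_{k-1,k-j},  j = 1..k-1.
Step k = 1:
  phi_11 = rho(1) = 0.539.
Step k = 2:
  phi_22 = [rho(2) - phi_11 rho(1)] / [1 - phi_11 rho(1)] = [0.2182 - (0.539)(0.539)] / [1 - (0.539)(0.539)]
         = -0.072321 / 0.709479 = -0.1019.
Therefore phi_{22} = -0.1019.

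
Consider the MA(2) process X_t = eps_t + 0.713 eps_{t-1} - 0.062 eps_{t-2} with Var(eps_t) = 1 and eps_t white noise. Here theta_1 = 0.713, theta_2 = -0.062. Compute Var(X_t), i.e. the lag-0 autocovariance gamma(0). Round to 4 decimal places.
\gamma(0) = 1.5122

For an MA(q) process X_t = eps_t + sum_i theta_i eps_{t-i} with
Var(eps_t) = sigma^2, the variance is
  gamma(0) = sigma^2 * (1 + sum_i theta_i^2).
  sum_i theta_i^2 = (0.713)^2 + (-0.062)^2 = 0.508369 + 0.003844 = 0.512213.
  gamma(0) = 1 * (1 + 0.512213) = 1 * 1.512213 = 1.512213, which rounds to 1.5122.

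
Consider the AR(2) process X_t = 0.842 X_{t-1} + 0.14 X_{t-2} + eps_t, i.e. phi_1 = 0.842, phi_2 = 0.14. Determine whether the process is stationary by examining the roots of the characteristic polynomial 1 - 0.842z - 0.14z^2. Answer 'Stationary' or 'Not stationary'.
\text{Stationary}

The AR(p) characteristic polynomial is P(z) = 1 - 0.842z - 0.14z^2.
Stationarity requires all roots to lie outside the unit circle, i.e. |z| > 1 for every root.
Set 1 + (-0.842) z + (-0.14) z^2 = 0, i.e. a z^2 + b z + c = 0 with a = -0.14, b = -0.842, c = 1.
Discriminant D = b^2 - 4ac = (-0.842)^2 - 4*(-0.14)*1 = 0.708964 - (-0.56) = 1.268964.
D >= 0, so the roots are real: z = (-b +/- sqrt(D)) / (2a) = (0.842 +/- 1.126483) / (-0.28).
  z_1 = (0.842 + 1.126483) / (-0.28) = -7.0303,   |z_1| = 7.0303.
  z_2 = (0.842 - 1.126483) / (-0.28) = 1.016,   |z_2| = 1.016.
Moduli of all roots: 7.0303, 1.0160.
All moduli strictly greater than 1? Yes.
Verdict: Stationary.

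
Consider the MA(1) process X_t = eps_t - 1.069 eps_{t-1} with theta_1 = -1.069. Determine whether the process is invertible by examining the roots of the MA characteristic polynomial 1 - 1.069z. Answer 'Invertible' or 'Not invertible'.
\text{Not invertible}

The MA(q) characteristic polynomial is P(z) = 1 - 1.069z.
Invertibility requires all roots to lie outside the unit circle, i.e. |z| > 1 for every root.
This is linear in z: 1 + (-1.069) z = 0  =>  z = -1/(-1.069) = 0.935454,  |z| = 0.935454.
Moduli of all roots: 0.9355.
All moduli strictly greater than 1? No.
Verdict: Not invertible.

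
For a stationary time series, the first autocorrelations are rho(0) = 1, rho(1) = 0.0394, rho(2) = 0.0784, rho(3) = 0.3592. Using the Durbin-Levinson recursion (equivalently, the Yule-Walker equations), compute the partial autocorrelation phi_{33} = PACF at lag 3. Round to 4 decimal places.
\phi_{33} = 0.3560

The PACF at lag k is phi_{kk}, the last component of the solution
to the Yule-Walker system G_k phi = r_k where
  (G_k)_{ij} = rho(|i - j|), (r_k)_i = rho(i), i,j = 1..k.
Equivalently, Durbin-Levinson gives phi_{kk} iteratively:
  phi_{11} = rho(1)
  phi_{kk} = [rho(k) - sum_{j=1..k-1} phi_{k-1,j} rho(k-j)]
            / [1 - sum_{j=1..k-1} phi_{k-1,j} rho(j)],
  phi_{k,j} = phi_{k-1,j} - phi_{kk} phi_{k-1,k-j},  j = 1..k-1.
Step k = 1:
  phi_11 = rho(1) = 0.0394.
Step k = 2:
  phi_22 = [rho(2) - phi_11 rho(1)] / [1 - phi_11 rho(1)] = [0.0784 - (0.0394)(0.0394)] / [1 - (0.0394)(0.0394)]
         = 0.07684764 / 0.99844764 = 0.076967.
  Update: phi_21 = phi_11 - phi_22 phi_11 = 0.0394 - (0.076967)(0.0394) = 0.036367.
Step k = 3:
  phi_33 = [rho(3) - phi_21 rho(2) - phi_22 rho(1)] / [1 - phi_21 rho(1) - phi_22 rho(2)]
    numerator   = 0.3592 - (0.036367)(0.0784) - (0.076967)(0.0394) = 0.35331628
    denominator = 1 - (0.036367)(0.0394) - (0.076967)(0.0784) = 0.9925329
  phi_33 = 0.35331628 / 0.9925329 = 0.356.
Therefore phi_{33} = 0.3560.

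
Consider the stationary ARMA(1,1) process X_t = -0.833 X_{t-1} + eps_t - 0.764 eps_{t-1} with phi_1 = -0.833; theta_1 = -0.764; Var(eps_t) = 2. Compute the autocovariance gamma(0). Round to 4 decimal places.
\gamma(0) = 18.6633

Multiply the model equation by X_{t-k} and take expectations. With theta_0 = psi_0 = 1 and psi_j the MA(infinity) weights, this gives
  gamma(k) - sum_i phi_i gamma(k-i) = c_k,
  c_k = sigma^2 * sum_{j=k..q} theta_j psi_{j-k}   (c_k = 0 for k > q),
using gamma(-m) = gamma(m).
psi-weights needed (psi_j = theta_j + sum_i phi_i psi_{j-i}):
  psi_1 = theta_1 + phi_1 = -0.764 + (-0.833) = -1.597
Right-hand sides:
  c_0 = sigma^2 (1 + theta_1 psi_1) = 2 * (1 + (-0.764)(-1.597)) = 2 * 2.220108 = 4.440216
  c_1 = sigma^2 theta_1 = 2 * (-0.764) = -1.528
  c_2 = 0
Equations for k = 0 and k = 1 (AR order 1):
  gamma(0) = phi_1 gamma(1) + c_0
  gamma(1) = phi_1 gamma(0) + c_1
Substituting the second into the first: gamma(0) (1 - phi_1^2) = c_0 + phi_1 c_1, so
  gamma(0) = (c_0 + phi_1 c_1) / (1 - phi_1^2) = (4.440216 + (-0.833)(-1.528)) / (1 - (-0.833)^2) = 5.71304 / 0.306111 = 18.663295.
Therefore gamma(0) = 18.6633 (to 4 decimal places).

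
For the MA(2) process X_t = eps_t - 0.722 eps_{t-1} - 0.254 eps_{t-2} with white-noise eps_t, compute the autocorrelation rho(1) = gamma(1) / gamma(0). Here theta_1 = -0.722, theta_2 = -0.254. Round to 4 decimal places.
\rho(1) = -0.3396

For an MA(q) process with theta_0 = 1, the autocovariance is
  gamma(k) = sigma^2 * sum_{i=0..q-k} theta_i * theta_{i+k},
and rho(k) = gamma(k) / gamma(0). Sigma^2 cancels.
  numerator   = (1)*(-0.722) + (-0.722)*(-0.254) = -0.538612.
  denominator = (1)^2 + (-0.722)^2 + (-0.254)^2 = 1.5858.
  rho(1) = -0.538612 / 1.5858 = -0.3396.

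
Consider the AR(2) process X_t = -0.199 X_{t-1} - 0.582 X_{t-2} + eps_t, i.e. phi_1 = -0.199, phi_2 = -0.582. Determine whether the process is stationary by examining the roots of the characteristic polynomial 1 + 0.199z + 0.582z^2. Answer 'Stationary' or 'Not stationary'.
\text{Stationary}

The AR(p) characteristic polynomial is P(z) = 1 + 0.199z + 0.582z^2.
Stationarity requires all roots to lie outside the unit circle, i.e. |z| > 1 for every root.
Set 1 + (0.199) z + (0.582) z^2 = 0, i.e. a z^2 + b z + c = 0 with a = 0.582, b = 0.199, c = 1.
Discriminant D = b^2 - 4ac = (0.199)^2 - 4*(0.582)*1 = 0.039601 - (2.328) = -2.288399.
D < 0, so the roots are the complex-conjugate pair z = (-b +/- i sqrt(-D)) / (2a) = -0.171 +/- 1.2996i.
For a conjugate pair |z|^2 = z * conj(z) = (product of roots) = c/a = 1/(0.582) = 1.718213, so |z| = sqrt(1.718213) = 1.3108 for both roots.
Moduli of all roots: 1.3108, 1.3108.
All moduli strictly greater than 1? Yes.
Verdict: Stationary.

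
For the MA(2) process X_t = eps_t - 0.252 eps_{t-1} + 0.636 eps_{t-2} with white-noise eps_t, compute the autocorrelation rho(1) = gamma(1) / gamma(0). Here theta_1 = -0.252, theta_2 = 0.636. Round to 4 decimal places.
\rho(1) = -0.2808

For an MA(q) process with theta_0 = 1, the autocovariance is
  gamma(k) = sigma^2 * sum_{i=0..q-k} theta_i * theta_{i+k},
and rho(k) = gamma(k) / gamma(0). Sigma^2 cancels.
  numerator   = (1)*(-0.252) + (-0.252)*(0.636) = -0.412272.
  denominator = (1)^2 + (-0.252)^2 + (0.636)^2 = 1.468.
  rho(1) = -0.412272 / 1.468 = -0.2808.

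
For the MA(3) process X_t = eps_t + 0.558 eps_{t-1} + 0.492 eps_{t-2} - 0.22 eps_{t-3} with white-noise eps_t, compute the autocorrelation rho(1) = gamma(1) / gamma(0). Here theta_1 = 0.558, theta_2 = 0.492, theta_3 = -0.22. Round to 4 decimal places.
\rho(1) = 0.4522

For an MA(q) process with theta_0 = 1, the autocovariance is
  gamma(k) = sigma^2 * sum_{i=0..q-k} theta_i * theta_{i+k},
and rho(k) = gamma(k) / gamma(0). Sigma^2 cancels.
  numerator   = (1)*(0.558) + (0.558)*(0.492) + (0.492)*(-0.22) = 0.724296.
  denominator = (1)^2 + (0.558)^2 + (0.492)^2 + (-0.22)^2 = 1.601828.
  rho(1) = 0.724296 / 1.601828 = 0.4522.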